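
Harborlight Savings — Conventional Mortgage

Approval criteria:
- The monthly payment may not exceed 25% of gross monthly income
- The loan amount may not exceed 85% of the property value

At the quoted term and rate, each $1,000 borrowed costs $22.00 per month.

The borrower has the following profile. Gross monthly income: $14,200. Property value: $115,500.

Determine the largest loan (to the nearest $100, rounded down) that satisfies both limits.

Payment cap: 25% × $14,200 = $3,550/month.
At $22.00 per $1,000, that supports 3,550/22.00 × 1,000 ≈ $161,363 → $161,300.
LTV cap: 85% × $115,500 = $98,175 → $98,100.
Binding constraint: loan-to-value.

$98,100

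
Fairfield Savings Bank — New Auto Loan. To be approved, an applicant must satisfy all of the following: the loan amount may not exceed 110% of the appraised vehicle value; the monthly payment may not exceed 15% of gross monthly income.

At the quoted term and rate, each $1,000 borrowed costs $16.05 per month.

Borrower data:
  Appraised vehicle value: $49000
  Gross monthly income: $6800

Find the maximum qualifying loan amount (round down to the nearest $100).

$53,900

Payment cap: 15% × $6,800 = $1,020/month.
At $16.05 per $1,000, that supports 1,020/16.05 × 1,000 ≈ $63,551 → $63,500.
LTV cap: 110% × $49,000 = $53,900 → $53,900.
Binding constraint: loan-to-value.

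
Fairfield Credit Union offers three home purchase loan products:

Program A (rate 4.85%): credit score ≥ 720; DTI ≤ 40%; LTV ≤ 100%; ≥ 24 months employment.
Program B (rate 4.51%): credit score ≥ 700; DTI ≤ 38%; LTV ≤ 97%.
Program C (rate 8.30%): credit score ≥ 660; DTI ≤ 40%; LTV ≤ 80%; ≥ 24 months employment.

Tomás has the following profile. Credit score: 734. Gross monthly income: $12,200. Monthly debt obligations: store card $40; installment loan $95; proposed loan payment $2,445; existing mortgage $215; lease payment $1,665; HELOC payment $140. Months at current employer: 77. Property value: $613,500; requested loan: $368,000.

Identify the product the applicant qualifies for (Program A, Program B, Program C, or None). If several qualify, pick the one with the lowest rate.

Total debts = (40 + 95 + 2,445 + 215 + 1,665 + 140) = 4,600; DTI = 4,600/12,200 = 37.7%.
LTV = 368,000/613,500 = 60%.
Program A: score 734 ≥ 720; DTI 37.7% ≤ 40%; LTV 60% ≤ 100%; employment 77 ≥ 24 mo → qualifies.
Program B: score 734 ≥ 700; DTI 37.7% ≤ 38%; LTV 60% ≤ 97% → qualifies.
Program C: score 734 ≥ 660; DTI 37.7% ≤ 40%; LTV 60% ≤ 80%; employment 77 ≥ 24 mo → qualifies.
Qualifying: Program A, Program B, Program C. Lowest rate is 4.51% → Program B.

Program B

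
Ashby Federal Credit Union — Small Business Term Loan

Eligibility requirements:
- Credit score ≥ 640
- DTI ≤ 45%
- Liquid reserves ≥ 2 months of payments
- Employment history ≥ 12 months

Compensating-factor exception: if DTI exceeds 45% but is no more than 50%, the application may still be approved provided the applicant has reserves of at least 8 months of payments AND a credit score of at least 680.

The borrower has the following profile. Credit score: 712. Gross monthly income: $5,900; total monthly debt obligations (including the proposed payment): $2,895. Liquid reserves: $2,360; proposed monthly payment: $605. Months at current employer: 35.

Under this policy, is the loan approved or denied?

Credit score 712 ≥ 640 (meets base)
DTI: 2,895 ÷ 5,900 = 49.1%, over the 45% base limit.
Reserves: 2,360 ÷ 605 = 3.9 months (meets 2-month minimum)
Employment 35 ≥ 12 months
49.1% falls in the override range (45%–50%), so the compensating-factor test applies.
Reserves 3.9 < 8 months; credit score 712 ≥ 680.
Compensating-factor requirement not fully met.

Denied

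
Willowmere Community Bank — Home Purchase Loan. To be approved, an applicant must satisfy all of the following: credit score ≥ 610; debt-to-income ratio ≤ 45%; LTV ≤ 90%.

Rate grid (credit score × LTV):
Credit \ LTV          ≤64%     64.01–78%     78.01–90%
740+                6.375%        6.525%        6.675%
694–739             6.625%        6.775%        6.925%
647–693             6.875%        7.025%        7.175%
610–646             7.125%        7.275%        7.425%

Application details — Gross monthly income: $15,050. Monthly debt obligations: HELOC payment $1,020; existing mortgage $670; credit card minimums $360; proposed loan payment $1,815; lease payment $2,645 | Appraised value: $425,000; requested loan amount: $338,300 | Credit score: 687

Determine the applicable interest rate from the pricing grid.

Credit score 687 ≥ 610; Total monthly debts = (1,020 + 670 + 360 + 1,815 + 2,645) = 6,510. DTI = 6,510/15,050 = 43.3% ≤ 45%
LTV = 338,300/425,000 = 79.6% ≤ 90%
Score 687 is in the 647–693 band; LTV 79.6% is in the 78.01–90% band → 7.175%.

7.175%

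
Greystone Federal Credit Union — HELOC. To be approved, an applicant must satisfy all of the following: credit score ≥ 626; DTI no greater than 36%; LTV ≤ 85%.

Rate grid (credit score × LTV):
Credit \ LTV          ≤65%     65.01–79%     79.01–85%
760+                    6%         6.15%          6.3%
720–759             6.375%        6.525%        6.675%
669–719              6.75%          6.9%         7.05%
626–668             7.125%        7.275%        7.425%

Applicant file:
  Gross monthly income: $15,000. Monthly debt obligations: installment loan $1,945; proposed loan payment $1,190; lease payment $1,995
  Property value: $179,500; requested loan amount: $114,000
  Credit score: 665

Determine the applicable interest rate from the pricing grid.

Credit score 665 ≥ 626; Total monthly debts = (1,945 + 1,190 + 1,995) = 5,130. DTI: 5,130 ÷ 15,000 = 34.2%, within the 36% cap
LTV: 114,000 ÷ 179,500 = 63.5%, within 85% cap
Row: 665 falls in 626–668. Column: 63.5% falls in ≤65%. Rate = 7.125%.

7.125%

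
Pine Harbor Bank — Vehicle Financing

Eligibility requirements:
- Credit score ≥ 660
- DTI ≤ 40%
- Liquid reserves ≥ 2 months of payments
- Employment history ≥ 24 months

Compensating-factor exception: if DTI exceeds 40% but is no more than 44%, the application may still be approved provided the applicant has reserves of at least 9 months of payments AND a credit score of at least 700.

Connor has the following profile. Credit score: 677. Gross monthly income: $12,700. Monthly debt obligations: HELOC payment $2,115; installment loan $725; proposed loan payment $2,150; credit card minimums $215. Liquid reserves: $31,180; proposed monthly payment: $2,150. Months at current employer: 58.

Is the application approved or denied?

Denied

Credit score 677 ≥ 660 (meets base)
Total debts = (2,115 + 725 + 2,150 + 215) = 5,205. DTI = 5,205/12,700 = 41% > 40% — standard DTI limit exceeded.
Liquid reserves cover 31,180/2,150 = 14.5 months — ≥ 2 required
Employment 58 ≥ 24 months
41% falls in the override range (40%–44%), so the compensating-factor test applies.
Reserves 14.5 ≥ 9 months; credit score 677 < 700.
Compensating-factor requirement not fully met.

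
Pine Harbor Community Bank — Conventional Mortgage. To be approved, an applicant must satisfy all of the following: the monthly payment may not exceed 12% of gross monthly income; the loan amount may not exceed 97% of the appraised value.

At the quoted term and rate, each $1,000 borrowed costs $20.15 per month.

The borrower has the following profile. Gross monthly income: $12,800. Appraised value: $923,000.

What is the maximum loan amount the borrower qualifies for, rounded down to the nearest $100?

$76,200

Payment cap: 12% × $12,800 = $1,536/month.
At $20.15 per $1,000, that supports 1,536/20.15 × 1,000 ≈ $76,228 → $76,200.
LTV cap: 97% × $923,000 = $895,310 → $895,300.
Binding constraint: payment-to-income.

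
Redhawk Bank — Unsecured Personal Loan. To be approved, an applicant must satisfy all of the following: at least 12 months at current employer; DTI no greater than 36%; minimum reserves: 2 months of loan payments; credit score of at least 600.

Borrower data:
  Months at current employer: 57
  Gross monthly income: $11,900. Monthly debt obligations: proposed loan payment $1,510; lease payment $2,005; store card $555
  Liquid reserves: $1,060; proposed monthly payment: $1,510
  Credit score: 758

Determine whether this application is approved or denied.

Employment 57 ≥ 12 months
Total monthly debts = (1,510 + 2,005 + 555) = 4,070. Debt-to-income = 4,070/11,900 = 34.2% — meets 36% limit
Reserves: 1,060 ÷ 1,510 = 0.7 months (below 2-month minimum)
Credit score 758 ≥ 600 (meets)
Fails on reserves.

Denied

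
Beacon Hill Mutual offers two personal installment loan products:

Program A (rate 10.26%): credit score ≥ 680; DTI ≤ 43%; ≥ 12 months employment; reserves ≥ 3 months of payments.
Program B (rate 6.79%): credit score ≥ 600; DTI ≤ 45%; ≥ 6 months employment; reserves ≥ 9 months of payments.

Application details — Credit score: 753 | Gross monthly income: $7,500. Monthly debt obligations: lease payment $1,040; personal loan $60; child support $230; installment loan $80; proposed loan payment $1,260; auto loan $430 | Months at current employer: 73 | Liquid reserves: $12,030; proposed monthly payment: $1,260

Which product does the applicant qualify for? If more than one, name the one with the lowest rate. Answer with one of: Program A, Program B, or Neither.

Program B

Total debts = (1,040 + 60 + 230 + 80 + 1,260 + 430) = 3,100; DTI = 3,100/7,500 = 41.3%.
Reserves = 12,030/1,260 = 9.5 months.
Program A: score 753 ≥ 680; DTI 41.3% ≤ 43%; employment 73 ≥ 12 mo; reserves 9.5 ≥ 3 mo → qualifies.
Program B: score 753 ≥ 600; DTI 41.3% ≤ 45%; employment 73 ≥ 6 mo; reserves 9.5 ≥ 9 mo → qualifies.
Qualifying: Program A, Program B. Lowest rate is 6.79% → Program B.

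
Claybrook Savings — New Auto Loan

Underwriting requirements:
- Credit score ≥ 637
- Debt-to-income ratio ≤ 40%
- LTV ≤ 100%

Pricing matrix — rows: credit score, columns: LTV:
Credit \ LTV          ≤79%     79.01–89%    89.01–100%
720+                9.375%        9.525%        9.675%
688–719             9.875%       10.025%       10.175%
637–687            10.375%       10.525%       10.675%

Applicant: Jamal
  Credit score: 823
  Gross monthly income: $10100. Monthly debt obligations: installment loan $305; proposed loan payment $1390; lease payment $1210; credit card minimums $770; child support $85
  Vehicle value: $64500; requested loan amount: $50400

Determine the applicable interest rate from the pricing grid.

9.375%

Credit score 823 ≥ 637; Total monthly debts = (305 + 1,390 + 1,210 + 770 + 85) = 3,760. DTI: 3,760 ÷ 10,100 = 37.2%, within the 40% cap
LTV = 50,400/64,500 = 78.1% ≤ 100%
Row: 823 falls in 720+. Column: 78.1% falls in ≤79%. Rate = 9.375%.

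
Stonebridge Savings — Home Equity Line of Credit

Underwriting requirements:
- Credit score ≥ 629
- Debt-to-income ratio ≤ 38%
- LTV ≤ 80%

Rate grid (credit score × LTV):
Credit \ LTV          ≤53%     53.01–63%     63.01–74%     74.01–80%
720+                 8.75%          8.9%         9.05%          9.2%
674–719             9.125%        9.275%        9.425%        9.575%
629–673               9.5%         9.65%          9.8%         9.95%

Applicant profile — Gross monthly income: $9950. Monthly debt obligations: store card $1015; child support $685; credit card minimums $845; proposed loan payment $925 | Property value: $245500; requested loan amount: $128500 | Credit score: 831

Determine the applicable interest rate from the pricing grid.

Credit score 831 ≥ 629; Total monthly debts = (1,015 + 685 + 845 + 925) = 3,470. Debt-to-income = 3,470/9,950 = 34.9% — meets 38% limit
Loan-to-value = 128,500/245,500 = 52.3% — pass (80% max)
Row: 831 falls in 720+. Column: 52.3% falls in ≤53%. Rate = 8.75%.

8.75%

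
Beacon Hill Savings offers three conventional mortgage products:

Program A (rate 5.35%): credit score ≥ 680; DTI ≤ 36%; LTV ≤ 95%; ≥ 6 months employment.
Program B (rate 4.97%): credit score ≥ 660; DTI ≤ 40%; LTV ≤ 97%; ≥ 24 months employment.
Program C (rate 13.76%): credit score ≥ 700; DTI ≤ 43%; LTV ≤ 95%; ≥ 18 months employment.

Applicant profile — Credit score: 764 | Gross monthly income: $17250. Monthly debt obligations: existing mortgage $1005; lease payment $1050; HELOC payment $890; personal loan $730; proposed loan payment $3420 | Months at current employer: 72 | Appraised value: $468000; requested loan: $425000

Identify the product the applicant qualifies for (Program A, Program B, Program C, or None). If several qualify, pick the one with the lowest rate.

Program C

Total debts = (1,005 + 1,050 + 890 + 730 + 3,420) = 7,095; DTI = 7,095/17,250 = 41.1%.
LTV = 425,000/468,000 = 90.8%.
Program A: score 764 ≥ 680; DTI 41.1% > 36%; LTV 90.8% ≤ 95%; employment 72 ≥ 6 mo → does not qualify.
Program B: score 764 ≥ 660; DTI 41.1% > 40%; LTV 90.8% ≤ 97%; employment 72 ≥ 24 mo → does not qualify.
Program C: score 764 ≥ 700; DTI 41.1% ≤ 43%; LTV 90.8% ≤ 95%; employment 72 ≥ 18 mo → qualifies.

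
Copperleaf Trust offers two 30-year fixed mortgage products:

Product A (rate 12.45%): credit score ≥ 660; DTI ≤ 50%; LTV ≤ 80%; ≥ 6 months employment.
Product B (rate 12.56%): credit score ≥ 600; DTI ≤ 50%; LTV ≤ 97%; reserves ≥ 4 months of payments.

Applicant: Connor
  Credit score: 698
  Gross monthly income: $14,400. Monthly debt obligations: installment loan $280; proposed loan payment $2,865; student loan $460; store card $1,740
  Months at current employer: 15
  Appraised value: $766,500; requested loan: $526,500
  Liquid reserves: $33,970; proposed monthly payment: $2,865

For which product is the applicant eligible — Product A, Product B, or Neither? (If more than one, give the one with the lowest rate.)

Total debts = (280 + 2,865 + 460 + 1,740) = 5,345; DTI = 5,345/14,400 = 37.1%.
LTV = 526,500/766,500 = 68.7%.
Reserves = 33,970/2,865 = 11.9 months.
Product A: score 698 ≥ 660; DTI 37.1% ≤ 50%; LTV 68.7% ≤ 80%; employment 15 ≥ 6 mo → qualifies.
Product B: score 698 ≥ 600; DTI 37.1% ≤ 50%; LTV 68.7% ≤ 97%; reserves 11.9 ≥ 4 mo → qualifies.
Qualifying: Product A, Product B. Lowest rate is 12.45% → Product A.

Product A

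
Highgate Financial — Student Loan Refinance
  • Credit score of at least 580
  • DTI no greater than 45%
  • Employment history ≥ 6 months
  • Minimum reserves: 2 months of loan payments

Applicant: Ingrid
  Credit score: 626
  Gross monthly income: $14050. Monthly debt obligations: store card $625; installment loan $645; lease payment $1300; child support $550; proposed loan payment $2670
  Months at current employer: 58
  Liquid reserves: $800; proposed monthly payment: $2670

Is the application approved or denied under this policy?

Denied

Credit score 626 ≥ 580 (meets)
Total monthly debts = (625 + 645 + 1,300 + 550 + 2,670) = 5,790. Debt-to-income = 5,790/14,050 = 41.2% — meets 45% limit
Employment 58 ≥ 6 months
Liquid reserves cover 800/2,670 = 0.3 months — < 2 required
Fails on reserves.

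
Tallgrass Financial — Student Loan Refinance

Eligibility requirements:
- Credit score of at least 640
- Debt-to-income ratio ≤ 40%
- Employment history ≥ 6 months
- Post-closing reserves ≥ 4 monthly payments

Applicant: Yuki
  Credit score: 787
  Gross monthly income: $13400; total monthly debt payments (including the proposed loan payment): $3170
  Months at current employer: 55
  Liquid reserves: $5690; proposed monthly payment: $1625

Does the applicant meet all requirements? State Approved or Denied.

Denied

Credit score 787 ≥ 640 (meets)
DTI = 3,170/13,400 = 23.7% ≤ 40%
Employment 55 ≥ 6 months
Reserves = 5,690/1,625 = 3.5 months < 4
Fails on reserves.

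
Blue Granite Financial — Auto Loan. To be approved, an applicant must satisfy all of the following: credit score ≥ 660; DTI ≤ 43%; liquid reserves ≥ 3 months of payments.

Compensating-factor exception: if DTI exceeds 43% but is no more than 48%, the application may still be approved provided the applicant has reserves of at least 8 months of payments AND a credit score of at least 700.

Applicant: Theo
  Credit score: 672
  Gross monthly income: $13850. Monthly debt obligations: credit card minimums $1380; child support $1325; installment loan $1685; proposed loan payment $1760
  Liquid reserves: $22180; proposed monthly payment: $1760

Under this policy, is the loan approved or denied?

Denied

Credit score 672 ≥ 660 (meets base)
Total debts = (1,380 + 1,325 + 1,685 + 1,760) = 6,150. DTI: 6,150 ÷ 13,850 = 44.4%, over the 43% base limit.
Reserves = 22,180/1,760 = 12.6 months ≥ 3
44.4% falls in the override range (43%–48%), so the compensating-factor test applies.
Reserves 12.6 ≥ 8 months; credit score 672 < 700.
Compensating-factor requirement not fully met.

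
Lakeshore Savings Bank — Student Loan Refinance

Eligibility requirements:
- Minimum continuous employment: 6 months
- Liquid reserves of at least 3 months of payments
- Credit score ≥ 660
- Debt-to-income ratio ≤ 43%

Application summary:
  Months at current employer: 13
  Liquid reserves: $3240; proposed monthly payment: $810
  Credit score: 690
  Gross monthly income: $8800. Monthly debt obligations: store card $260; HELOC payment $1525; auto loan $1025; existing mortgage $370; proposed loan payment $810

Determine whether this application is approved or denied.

Employment 13 ≥ 6 months
Reserves: 3,240 ÷ 810 = 4.0 months (meets 3-month minimum)
Credit score 690 ≥ 660 (meets)
Total monthly debts = (260 + 1,525 + 1,025 + 370 + 810) = 3,990. DTI: 3,990 ÷ 8,800 = 45.3%, exceeds the 43% cap
Fails on DTI.

Denied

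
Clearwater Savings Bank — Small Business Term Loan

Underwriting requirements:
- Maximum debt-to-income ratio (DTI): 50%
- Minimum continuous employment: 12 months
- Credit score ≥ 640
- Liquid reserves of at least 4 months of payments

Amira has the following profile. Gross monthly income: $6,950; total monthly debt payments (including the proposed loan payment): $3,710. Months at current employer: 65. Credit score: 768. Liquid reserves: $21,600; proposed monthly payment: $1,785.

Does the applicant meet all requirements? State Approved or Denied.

Denied

DTI = 3,710/6,950 = 53.4% > 50%
Employment 65 ≥ 12 months
Credit score 768 ≥ 640 (meets)
Reserves = 21,600/1,785 = 12.1 months ≥ 4
Fails on DTI.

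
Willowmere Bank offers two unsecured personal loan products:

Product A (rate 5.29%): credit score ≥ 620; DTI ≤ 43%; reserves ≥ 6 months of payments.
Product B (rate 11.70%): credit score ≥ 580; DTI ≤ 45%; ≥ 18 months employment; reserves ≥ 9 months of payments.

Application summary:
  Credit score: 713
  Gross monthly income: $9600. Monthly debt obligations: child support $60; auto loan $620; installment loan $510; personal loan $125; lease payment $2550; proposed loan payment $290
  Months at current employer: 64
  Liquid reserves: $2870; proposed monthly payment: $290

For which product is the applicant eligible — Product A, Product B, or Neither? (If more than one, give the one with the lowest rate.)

Total debts = (60 + 620 + 510 + 125 + 2,550 + 290) = 4,155; DTI = 4,155/9,600 = 43.3%.
Reserves = 2,870/290 = 9.9 months.
Product A: score 713 ≥ 620; DTI 43.3% > 43%; reserves 9.9 ≥ 6 mo → does not qualify.
Product B: score 713 ≥ 580; DTI 43.3% ≤ 45%; employment 64 ≥ 18 mo; reserves 9.9 ≥ 9 mo → qualifies.

Product B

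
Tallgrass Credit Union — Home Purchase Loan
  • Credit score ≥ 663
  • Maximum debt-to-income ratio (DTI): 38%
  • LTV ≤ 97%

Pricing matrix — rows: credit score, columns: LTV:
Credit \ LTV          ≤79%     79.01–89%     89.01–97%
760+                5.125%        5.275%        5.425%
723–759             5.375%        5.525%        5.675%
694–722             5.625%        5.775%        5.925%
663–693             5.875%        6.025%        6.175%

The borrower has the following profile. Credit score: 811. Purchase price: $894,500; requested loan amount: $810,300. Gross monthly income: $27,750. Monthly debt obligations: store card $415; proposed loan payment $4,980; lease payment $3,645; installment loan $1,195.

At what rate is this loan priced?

Credit score 811 ≥ 663; Total monthly debts = (415 + 4,980 + 3,645 + 1,195) = 10,235. DTI: 10,235 ÷ 27,750 = 36.9%, within the 38% cap
LTV: 810,300 ÷ 894,500 = 90.6%, within 97% cap
Score 811 is in the 760+ band; LTV 90.6% is in the 89.01–97% band → 5.425%.

5.425%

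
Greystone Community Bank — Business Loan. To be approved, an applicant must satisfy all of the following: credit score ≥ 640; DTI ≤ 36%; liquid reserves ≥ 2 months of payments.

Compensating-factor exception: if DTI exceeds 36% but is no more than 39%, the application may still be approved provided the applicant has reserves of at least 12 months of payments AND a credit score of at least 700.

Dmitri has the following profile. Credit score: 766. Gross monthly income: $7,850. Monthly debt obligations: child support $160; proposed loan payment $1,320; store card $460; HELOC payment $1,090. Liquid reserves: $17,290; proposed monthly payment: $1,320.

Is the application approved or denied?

Credit score 766 ≥ 640 (meets base)
Total debts = (160 + 1,320 + 460 + 1,090) = 3,030. DTI = 3,030/7,850 = 38.6% > 36% — standard DTI limit exceeded.
Liquid reserves cover 17,290/1,320 = 13.1 months — ≥ 2 required
DTI 38.6% is within the 36%–39% exception band; checking compensating factors.
Reserves 13.1 ≥ 12 months; credit score 766 ≥ 700.
Both override conditions satisfied; DTI exception granted.

Approved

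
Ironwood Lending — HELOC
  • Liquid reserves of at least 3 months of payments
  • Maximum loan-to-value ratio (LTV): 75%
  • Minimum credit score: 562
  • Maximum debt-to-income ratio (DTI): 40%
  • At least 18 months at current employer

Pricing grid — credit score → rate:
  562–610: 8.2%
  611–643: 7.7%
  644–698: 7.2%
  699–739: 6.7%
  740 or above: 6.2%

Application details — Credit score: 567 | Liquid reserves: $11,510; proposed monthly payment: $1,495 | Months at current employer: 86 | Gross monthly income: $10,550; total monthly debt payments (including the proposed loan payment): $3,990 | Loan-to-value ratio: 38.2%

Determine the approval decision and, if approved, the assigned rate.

Approved at 8.2%

Credit score 567 ≥ 562 (meets minimum)
Liquid reserves cover 11,510/1,495 = 7.7 months — ≥ 3 required
Employment 86 ≥ 18 months
LTV 38.2% — within 75%
DTI = 3,990/10,550 = 37.8% ≤ 40%
All requirements met. Score 567 falls in the 562–610 tier → 8.2%.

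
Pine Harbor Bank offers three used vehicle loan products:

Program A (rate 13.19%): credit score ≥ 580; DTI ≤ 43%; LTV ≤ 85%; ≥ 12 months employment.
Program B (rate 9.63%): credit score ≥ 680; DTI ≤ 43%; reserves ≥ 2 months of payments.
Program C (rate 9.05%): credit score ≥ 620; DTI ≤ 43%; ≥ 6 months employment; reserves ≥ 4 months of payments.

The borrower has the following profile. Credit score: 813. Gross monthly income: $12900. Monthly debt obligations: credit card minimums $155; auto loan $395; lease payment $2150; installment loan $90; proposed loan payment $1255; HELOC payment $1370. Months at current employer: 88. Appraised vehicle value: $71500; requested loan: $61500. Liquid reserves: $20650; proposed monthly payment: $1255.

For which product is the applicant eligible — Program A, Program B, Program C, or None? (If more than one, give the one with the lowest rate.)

Program C

Total debts = (155 + 395 + 2,150 + 90 + 1,255 + 1,370) = 5,415; DTI = 5,415/12,900 = 42%.
LTV = 61,500/71,500 = 86%.
Reserves = 20,650/1,255 = 16.5 months.
Program A: score 813 ≥ 580; DTI 42% ≤ 43%; LTV 86% > 85%; employment 88 ≥ 12 mo → does not qualify.
Program B: score 813 ≥ 680; DTI 42% ≤ 43%; reserves 16.5 ≥ 2 mo → qualifies.
Program C: score 813 ≥ 620; DTI 42% ≤ 43%; employment 88 ≥ 6 mo; reserves 16.5 ≥ 4 mo → qualifies.
Qualifying: Program B, Program C. Lowest rate is 9.05% → Program C.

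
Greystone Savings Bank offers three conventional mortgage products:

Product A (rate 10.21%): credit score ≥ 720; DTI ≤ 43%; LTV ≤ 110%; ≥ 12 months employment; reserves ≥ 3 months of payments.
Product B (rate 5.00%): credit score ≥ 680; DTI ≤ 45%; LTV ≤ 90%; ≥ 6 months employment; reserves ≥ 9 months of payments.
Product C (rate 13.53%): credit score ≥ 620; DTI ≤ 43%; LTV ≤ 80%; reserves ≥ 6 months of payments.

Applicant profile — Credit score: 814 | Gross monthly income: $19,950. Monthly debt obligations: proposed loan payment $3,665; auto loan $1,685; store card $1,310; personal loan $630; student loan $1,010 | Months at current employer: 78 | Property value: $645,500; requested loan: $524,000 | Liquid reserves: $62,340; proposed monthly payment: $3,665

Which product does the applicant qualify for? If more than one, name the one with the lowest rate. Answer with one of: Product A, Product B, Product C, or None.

Product B

Total debts = (3,665 + 1,685 + 1,310 + 630 + 1,010) = 8,300; DTI = 8,300/19,950 = 41.6%.
LTV = 524,000/645,500 = 81.2%.
Reserves = 62,340/3,665 = 17.0 months.
Product A: score 814 ≥ 720; DTI 41.6% ≤ 43%; LTV 81.2% ≤ 110%; employment 78 ≥ 12 mo; reserves 17.0 ≥ 3 mo → qualifies.
Product B: score 814 ≥ 680; DTI 41.6% ≤ 45%; LTV 81.2% ≤ 90%; employment 78 ≥ 6 mo; reserves 17.0 ≥ 9 mo → qualifies.
Product C: score 814 ≥ 620; DTI 41.6% ≤ 43%; LTV 81.2% > 80%; reserves 17.0 ≥ 6 mo → does not qualify.
Qualifying: Product A, Product B. Lowest rate is 5.00% → Product B.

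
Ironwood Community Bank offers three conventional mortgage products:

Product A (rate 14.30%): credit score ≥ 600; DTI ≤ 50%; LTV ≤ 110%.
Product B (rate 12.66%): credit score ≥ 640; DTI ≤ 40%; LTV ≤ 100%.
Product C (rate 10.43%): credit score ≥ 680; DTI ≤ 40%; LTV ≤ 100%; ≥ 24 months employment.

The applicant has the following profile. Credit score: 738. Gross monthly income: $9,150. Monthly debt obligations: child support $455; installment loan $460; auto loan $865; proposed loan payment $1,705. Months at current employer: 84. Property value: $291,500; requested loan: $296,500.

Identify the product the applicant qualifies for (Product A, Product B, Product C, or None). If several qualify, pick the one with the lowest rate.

Total debts = (455 + 460 + 865 + 1,705) = 3,485; DTI = 3,485/9,150 = 38.1%.
LTV = 296,500/291,500 = 101.7%.
Product A: score 738 ≥ 600; DTI 38.1% ≤ 50%; LTV 101.7% ≤ 110% → qualifies.
Product B: score 738 ≥ 640; DTI 38.1% ≤ 40%; LTV 101.7% > 100% → does not qualify.
Product C: score 738 ≥ 680; DTI 38.1% ≤ 40%; LTV 101.7% > 100%; employment 84 ≥ 24 mo → does not qualify.

Product A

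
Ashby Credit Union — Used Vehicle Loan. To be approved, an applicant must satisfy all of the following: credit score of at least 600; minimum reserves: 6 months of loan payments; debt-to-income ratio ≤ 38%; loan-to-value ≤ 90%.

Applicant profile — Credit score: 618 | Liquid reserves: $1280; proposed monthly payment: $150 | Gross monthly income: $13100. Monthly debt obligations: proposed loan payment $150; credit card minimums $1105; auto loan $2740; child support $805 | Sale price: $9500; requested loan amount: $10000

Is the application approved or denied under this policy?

Denied

Credit score 618 ≥ 600 (meets)
Liquid reserves cover 1,280/150 = 8.5 months — ≥ 6 required
Total monthly debts = (150 + 1,105 + 2,740 + 805) = 4,800. DTI: 4,800 ÷ 13,100 = 36.6%, within the 38% cap
Loan-to-value = 10,000/9,500 = 105.3% — fail (90% max)
Fails on LTV.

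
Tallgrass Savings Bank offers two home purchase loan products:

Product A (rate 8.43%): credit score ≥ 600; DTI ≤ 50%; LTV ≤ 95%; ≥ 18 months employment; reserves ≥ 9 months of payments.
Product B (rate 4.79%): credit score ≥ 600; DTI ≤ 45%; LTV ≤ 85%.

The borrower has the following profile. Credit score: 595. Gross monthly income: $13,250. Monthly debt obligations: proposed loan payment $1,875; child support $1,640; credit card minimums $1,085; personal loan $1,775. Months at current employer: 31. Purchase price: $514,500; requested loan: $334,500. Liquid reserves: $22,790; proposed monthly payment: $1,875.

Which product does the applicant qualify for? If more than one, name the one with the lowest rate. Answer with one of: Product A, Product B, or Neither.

Total debts = (1,875 + 1,640 + 1,085 + 1,775) = 6,375; DTI = 6,375/13,250 = 48.1%.
LTV = 334,500/514,500 = 65%.
Reserves = 22,790/1,875 = 12.2 months.
Product A: score 595 < 600; DTI 48.1% ≤ 50%; LTV 65% ≤ 95%; employment 31 ≥ 18 mo; reserves 12.2 ≥ 9 mo → does not qualify.
Product B: score 595 < 600; DTI 48.1% > 45%; LTV 65% ≤ 85% → does not qualify.

Neither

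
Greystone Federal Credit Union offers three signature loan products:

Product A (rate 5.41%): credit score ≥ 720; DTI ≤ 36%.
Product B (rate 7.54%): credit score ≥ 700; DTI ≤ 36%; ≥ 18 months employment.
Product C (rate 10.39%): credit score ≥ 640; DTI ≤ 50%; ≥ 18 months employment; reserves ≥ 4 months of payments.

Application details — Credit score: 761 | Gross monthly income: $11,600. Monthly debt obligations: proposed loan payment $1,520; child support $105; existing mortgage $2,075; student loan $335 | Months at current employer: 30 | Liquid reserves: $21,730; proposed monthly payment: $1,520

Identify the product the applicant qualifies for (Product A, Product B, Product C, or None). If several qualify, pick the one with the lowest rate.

Total debts = (1,520 + 105 + 2,075 + 335) = 4,035; DTI = 4,035/11,600 = 34.8%.
Reserves = 21,730/1,520 = 14.3 months.
Product A: score 761 ≥ 720; DTI 34.8% ≤ 36% → qualifies.
Product B: score 761 ≥ 700; DTI 34.8% ≤ 36%; employment 30 ≥ 18 mo → qualifies.
Product C: score 761 ≥ 640; DTI 34.8% ≤ 50%; employment 30 ≥ 18 mo; reserves 14.3 ≥ 4 mo → qualifies.
Qualifying: Product A, Product B, Product C. Lowest rate is 5.41% → Product A.

Product A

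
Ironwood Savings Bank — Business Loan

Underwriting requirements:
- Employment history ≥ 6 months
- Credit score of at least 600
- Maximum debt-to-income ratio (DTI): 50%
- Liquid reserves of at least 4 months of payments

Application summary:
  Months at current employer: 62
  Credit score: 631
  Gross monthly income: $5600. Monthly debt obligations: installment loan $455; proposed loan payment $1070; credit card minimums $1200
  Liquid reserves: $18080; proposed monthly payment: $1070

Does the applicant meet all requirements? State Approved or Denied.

Employment 62 ≥ 6 months
Credit score 631 ≥ 600 (meets)
Total monthly debts = (455 + 1,070 + 1,200) = 2,725. DTI = 2,725/5,600 = 48.7% ≤ 50%
Liquid reserves cover 18,080/1,070 = 16.9 months — ≥ 4 required
All criteria satisfied.

Approved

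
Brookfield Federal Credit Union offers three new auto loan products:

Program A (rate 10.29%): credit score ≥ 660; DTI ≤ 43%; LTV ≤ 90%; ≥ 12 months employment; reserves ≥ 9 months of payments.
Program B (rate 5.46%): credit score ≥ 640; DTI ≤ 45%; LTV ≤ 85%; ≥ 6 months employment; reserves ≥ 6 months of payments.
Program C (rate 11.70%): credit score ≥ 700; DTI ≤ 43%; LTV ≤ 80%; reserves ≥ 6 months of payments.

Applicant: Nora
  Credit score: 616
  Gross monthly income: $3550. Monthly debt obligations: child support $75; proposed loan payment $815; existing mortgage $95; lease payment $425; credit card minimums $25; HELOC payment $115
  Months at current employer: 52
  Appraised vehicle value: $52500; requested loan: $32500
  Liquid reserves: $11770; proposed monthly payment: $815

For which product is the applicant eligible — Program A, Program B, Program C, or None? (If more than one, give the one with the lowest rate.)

None

Total debts = (75 + 815 + 95 + 425 + 25 + 115) = 1,550; DTI = 1,550/3,550 = 43.7%.
LTV = 32,500/52,500 = 61.9%.
Reserves = 11,770/815 = 14.4 months.
Program A: score 616 < 660; DTI 43.7% > 43%; LTV 61.9% ≤ 90%; employment 52 ≥ 12 mo; reserves 14.4 ≥ 9 mo → does not qualify.
Program B: score 616 < 640; DTI 43.7% ≤ 45%; LTV 61.9% ≤ 85%; employment 52 ≥ 6 mo; reserves 14.4 ≥ 6 mo → does not qualify.
Program C: score 616 < 700; DTI 43.7% > 43%; LTV 61.9% ≤ 80%; reserves 14.4 ≥ 6 mo → does not qualify.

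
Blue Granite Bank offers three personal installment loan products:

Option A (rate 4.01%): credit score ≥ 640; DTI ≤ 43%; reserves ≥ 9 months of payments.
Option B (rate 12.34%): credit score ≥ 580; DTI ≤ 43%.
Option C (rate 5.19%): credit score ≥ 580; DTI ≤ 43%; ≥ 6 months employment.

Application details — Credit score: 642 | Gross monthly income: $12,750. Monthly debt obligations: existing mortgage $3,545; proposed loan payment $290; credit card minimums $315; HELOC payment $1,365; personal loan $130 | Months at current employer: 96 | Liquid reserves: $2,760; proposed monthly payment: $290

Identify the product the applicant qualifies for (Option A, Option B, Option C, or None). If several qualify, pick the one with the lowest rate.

Total debts = (3,545 + 290 + 315 + 1,365 + 130) = 5,645; DTI = 5,645/12,750 = 44.3%.
Reserves = 2,760/290 = 9.5 months.
Option A: score 642 ≥ 640; DTI 44.3% > 43%; reserves 9.5 ≥ 9 mo → does not qualify.
Option B: score 642 ≥ 580; DTI 44.3% > 43% → does not qualify.
Option C: score 642 ≥ 580; DTI 44.3% > 43%; employment 96 ≥ 6 mo → does not qualify.

None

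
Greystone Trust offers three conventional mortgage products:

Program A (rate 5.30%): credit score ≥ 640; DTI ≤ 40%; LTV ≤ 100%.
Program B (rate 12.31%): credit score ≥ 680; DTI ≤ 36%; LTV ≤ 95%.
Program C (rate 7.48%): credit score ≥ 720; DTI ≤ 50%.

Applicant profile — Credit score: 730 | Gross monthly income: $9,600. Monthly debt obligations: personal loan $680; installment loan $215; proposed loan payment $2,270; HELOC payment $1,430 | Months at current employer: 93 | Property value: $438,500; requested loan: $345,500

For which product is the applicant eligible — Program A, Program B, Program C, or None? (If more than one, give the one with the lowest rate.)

Total debts = (680 + 215 + 2,270 + 1,430) = 4,595; DTI = 4,595/9,600 = 47.9%.
LTV = 345,500/438,500 = 78.8%.
Program A: score 730 ≥ 640; DTI 47.9% > 40%; LTV 78.8% ≤ 100% → does not qualify.
Program B: score 730 ≥ 680; DTI 47.9% > 36%; LTV 78.8% ≤ 95% → does not qualify.
Program C: score 730 ≥ 720; DTI 47.9% ≤ 50% → qualifies.

Program C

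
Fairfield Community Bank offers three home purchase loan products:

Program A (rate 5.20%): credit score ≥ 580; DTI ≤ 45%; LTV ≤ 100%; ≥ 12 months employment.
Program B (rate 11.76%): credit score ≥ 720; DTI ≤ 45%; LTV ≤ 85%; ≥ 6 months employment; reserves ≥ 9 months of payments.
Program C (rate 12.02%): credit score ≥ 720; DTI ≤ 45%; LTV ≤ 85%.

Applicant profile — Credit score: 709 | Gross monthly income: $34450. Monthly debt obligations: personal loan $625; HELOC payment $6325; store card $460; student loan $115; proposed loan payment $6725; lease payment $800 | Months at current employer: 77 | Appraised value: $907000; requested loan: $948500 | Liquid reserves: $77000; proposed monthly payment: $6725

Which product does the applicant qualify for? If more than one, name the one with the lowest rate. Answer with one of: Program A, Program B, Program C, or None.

None

Total debts = (625 + 6,325 + 460 + 115 + 6,725 + 800) = 15,050; DTI = 15,050/34,450 = 43.7%.
LTV = 948,500/907,000 = 104.6%.
Reserves = 77,000/6,725 = 11.4 months.
Program A: score 709 ≥ 580; DTI 43.7% ≤ 45%; LTV 104.6% > 100%; employment 77 ≥ 12 mo → does not qualify.
Program B: score 709 < 720; DTI 43.7% ≤ 45%; LTV 104.6% > 85%; employment 77 ≥ 6 mo; reserves 11.4 ≥ 9 mo → does not qualify.
Program C: score 709 < 720; DTI 43.7% ≤ 45%; LTV 104.6% > 85% → does not qualify.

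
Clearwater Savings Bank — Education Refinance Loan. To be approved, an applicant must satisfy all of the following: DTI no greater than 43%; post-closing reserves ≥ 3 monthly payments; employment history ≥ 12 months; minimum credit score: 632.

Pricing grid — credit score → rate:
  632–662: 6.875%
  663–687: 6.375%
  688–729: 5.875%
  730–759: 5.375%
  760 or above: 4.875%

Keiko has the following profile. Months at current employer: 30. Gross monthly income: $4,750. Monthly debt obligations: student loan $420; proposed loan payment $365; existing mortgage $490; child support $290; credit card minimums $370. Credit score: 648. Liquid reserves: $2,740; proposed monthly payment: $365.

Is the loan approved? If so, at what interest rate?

Approved at 6.875%

Credit score 648 ≥ 632 (meets minimum)
Reserves: 2,740 ÷ 365 = 7.5 months (meets 3-month minimum)
Employment 30 ≥ 12 months
Total monthly debts = (420 + 365 + 490 + 290 + 370) = 1,935. DTI = 1,935/4,750 = 40.7% ≤ 43%
All requirements met. Score 648 falls in the 632–662 tier → 6.875%.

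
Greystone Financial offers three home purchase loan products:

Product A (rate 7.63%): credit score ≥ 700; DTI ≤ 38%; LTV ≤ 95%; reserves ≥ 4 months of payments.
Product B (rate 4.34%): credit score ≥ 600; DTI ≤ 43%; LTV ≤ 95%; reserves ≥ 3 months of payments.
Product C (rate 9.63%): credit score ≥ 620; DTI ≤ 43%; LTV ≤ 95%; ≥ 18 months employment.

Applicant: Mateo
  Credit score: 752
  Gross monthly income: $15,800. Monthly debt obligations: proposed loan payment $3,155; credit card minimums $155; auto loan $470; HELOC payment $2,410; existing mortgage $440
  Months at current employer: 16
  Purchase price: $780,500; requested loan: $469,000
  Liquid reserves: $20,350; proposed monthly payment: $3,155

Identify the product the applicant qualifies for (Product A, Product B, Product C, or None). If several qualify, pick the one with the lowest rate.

Product B

Total debts = (3,155 + 155 + 470 + 2,410 + 440) = 6,630; DTI = 6,630/15,800 = 42%.
LTV = 469,000/780,500 = 60.1%.
Reserves = 20,350/3,155 = 6.5 months.
Product A: score 752 ≥ 700; DTI 42% > 38%; LTV 60.1% ≤ 95%; reserves 6.5 ≥ 4 mo → does not qualify.
Product B: score 752 ≥ 600; DTI 42% ≤ 43%; LTV 60.1% ≤ 95%; reserves 6.5 ≥ 3 mo → qualifies.
Product C: score 752 ≥ 620; DTI 42% ≤ 43%; LTV 60.1% ≤ 95%; employment 16 < 18 mo → does not qualify.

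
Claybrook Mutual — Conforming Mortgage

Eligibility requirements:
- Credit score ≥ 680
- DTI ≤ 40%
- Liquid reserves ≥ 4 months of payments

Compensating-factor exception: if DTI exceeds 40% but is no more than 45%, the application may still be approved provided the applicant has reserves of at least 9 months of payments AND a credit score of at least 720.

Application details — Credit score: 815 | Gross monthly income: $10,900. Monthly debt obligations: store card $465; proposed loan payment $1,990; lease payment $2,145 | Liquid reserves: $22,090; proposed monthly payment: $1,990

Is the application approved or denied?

Credit score 815 ≥ 680 (meets base)
Total debts = (465 + 1,990 + 2,145) = 4,600. DTI: 4,600 ÷ 10,900 = 42.2%, over the 40% base limit.
Liquid reserves cover 22,090/1,990 = 11.1 months — ≥ 4 required
DTI 42.2% is within the 40%–45% exception band; checking compensating factors.
Override check — reserves: 11.1 mo (ok); score: 815 (ok).
Both compensating conditions met → exception applies.

Approved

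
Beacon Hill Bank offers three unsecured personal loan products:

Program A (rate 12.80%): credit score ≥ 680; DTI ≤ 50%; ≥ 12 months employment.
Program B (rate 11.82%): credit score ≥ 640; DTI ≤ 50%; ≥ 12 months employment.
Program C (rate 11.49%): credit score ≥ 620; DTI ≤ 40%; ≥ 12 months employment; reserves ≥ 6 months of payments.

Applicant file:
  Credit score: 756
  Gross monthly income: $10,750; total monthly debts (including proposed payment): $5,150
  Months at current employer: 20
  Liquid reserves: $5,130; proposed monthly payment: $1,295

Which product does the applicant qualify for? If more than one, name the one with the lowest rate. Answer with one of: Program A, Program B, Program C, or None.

DTI = 5,150/10,750 = 47.9%.
Reserves = 5,130/1,295 = 4.0 months.
Program A: score 756 ≥ 680; DTI 47.9% ≤ 50%; employment 20 ≥ 12 mo → qualifies.
Program B: score 756 ≥ 640; DTI 47.9% ≤ 50%; employment 20 ≥ 12 mo → qualifies.
Program C: score 756 ≥ 620; DTI 47.9% > 40%; employment 20 ≥ 12 mo; reserves 4.0 < 6 mo → does not qualify.
Qualifying: Program A, Program B. Lowest rate is 11.82% → Program B.

Program B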